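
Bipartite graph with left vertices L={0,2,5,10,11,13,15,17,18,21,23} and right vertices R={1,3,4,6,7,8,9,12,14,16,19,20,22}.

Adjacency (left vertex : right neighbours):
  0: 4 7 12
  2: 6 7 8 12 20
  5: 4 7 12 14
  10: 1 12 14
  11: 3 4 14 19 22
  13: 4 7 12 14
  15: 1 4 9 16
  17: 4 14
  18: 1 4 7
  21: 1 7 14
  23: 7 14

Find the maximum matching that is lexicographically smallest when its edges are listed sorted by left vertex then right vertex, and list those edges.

Lex-smallest maximum matching: {(0,4), (2,6), (5,7), (10,1), (11,3), (13,12), (15,9), (17,14)}

|M| = 8 (so the lex-smallest maximum matching has 8 edges)
process left vertices in ascending order; for each, take the smallest-labelled available neighbour that still permits 8 edges overall, or leave it unmatched if none does
lex-smallest matching: {0-4, 2-6, 5-7, 10-1, 11-3, 13-12, 15-9, 17-14}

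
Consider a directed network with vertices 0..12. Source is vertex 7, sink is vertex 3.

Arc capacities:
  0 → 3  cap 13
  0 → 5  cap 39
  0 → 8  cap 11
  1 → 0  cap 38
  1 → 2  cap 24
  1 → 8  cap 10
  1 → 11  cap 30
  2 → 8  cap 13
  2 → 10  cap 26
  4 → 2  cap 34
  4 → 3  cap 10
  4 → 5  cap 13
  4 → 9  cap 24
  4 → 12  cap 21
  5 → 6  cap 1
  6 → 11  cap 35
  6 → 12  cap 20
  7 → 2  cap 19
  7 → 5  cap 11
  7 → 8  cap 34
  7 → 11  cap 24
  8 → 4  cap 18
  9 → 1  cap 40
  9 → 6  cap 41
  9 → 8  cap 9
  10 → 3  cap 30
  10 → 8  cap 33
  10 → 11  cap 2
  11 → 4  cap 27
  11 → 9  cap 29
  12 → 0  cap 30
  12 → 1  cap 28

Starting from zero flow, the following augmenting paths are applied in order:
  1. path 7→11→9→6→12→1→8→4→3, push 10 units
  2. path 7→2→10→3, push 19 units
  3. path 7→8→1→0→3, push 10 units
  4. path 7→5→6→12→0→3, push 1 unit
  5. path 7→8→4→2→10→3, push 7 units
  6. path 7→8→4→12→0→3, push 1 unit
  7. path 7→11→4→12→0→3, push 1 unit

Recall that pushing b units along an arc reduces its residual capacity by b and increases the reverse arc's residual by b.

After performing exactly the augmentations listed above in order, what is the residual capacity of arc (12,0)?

after path 1 (7→11→9→6→12→1→8→4→3, push 10): res(12,0)=30
after path 2 (7→2→10→3, push 19): res(12,0)=30
after path 3 (7→8→1→0→3, push 10): res(12,0)=30
after path 4 (7→5→6→12→0→3, push 1): res(12,0)=29
after path 5 (7→8→4→2→10→3, push 7): res(12,0)=29
after path 6 (7→8→4→12→0→3, push 1): res(12,0)=28
after path 7 (7→11→4→12→0→3, push 1): res(12,0)=27

Residual capacity of (12,0): 27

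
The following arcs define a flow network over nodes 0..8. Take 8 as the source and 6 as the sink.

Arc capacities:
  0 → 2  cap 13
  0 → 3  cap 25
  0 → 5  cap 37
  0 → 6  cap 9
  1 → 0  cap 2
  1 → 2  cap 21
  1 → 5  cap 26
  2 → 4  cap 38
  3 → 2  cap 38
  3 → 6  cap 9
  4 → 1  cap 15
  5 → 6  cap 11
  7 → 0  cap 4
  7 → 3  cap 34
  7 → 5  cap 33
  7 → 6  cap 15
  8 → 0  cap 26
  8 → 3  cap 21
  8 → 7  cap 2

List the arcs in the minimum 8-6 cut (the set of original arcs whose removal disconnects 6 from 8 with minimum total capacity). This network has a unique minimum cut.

Min-cut arcs: {(0,6), (3,6), (5,6), (8,7)} (total capacity 31)

augment #1: 8→0→6 push 9
augment #2: 8→3→6 push 9
augment #3: 8→7→6 push 2
augment #4: 8→0→5→6 push 11
max flow = 31; residual-reachable set from 8 gives S-side
cut edges (S→T): {(0,6), (3,6), (5,6), (8,7)} total cap 31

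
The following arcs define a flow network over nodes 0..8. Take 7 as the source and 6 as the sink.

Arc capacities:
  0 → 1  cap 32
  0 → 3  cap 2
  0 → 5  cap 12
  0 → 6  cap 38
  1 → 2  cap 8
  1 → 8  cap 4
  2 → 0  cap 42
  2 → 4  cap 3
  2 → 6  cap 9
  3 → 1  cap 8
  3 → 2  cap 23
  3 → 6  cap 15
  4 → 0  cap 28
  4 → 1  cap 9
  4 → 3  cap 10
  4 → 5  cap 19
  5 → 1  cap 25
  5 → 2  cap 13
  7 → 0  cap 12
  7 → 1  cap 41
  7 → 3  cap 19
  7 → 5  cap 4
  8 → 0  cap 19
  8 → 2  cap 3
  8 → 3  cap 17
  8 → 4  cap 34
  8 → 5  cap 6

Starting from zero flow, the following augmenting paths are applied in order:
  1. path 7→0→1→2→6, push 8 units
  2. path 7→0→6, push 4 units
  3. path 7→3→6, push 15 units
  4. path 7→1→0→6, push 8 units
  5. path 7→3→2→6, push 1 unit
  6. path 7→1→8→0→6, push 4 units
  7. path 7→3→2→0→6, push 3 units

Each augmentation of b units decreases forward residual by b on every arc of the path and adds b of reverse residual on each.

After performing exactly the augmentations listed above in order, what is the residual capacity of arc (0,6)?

Residual capacity of (0,6): 19

after path 1 (7→0→1→2→6, push 8): res(0,6)=38
after path 2 (7→0→6, push 4): res(0,6)=34
after path 3 (7→3→6, push 15): res(0,6)=34
after path 4 (7→1→0→6, push 8): res(0,6)=26
after path 5 (7→3→2→6, push 1): res(0,6)=26
after path 6 (7→1→8→0→6, push 4): res(0,6)=22
after path 7 (7→3→2→0→6, push 3): res(0,6)=19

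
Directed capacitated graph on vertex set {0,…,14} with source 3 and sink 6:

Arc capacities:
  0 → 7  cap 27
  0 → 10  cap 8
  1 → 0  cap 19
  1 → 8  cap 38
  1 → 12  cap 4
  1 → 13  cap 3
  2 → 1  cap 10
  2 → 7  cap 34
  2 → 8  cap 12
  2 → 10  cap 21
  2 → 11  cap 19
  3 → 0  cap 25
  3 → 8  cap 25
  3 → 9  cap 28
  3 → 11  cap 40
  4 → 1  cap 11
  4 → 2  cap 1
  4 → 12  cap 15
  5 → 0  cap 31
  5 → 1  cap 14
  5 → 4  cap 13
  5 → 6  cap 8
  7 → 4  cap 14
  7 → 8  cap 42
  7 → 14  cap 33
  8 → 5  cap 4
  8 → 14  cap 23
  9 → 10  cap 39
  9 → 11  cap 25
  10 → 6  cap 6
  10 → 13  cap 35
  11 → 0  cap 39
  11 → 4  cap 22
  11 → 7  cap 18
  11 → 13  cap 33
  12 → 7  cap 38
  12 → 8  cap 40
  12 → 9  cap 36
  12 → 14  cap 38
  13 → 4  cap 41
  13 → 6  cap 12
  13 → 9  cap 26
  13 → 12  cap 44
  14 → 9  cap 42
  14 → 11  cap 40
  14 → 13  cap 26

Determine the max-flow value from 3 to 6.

Maximum flow value: 22

augment #1: 3→0→10→6 bottleneck 6, total now 6
augment #2: 3→8→5→6 bottleneck 4, total now 10
augment #3: 3→11→13→6 bottleneck 12, total now 22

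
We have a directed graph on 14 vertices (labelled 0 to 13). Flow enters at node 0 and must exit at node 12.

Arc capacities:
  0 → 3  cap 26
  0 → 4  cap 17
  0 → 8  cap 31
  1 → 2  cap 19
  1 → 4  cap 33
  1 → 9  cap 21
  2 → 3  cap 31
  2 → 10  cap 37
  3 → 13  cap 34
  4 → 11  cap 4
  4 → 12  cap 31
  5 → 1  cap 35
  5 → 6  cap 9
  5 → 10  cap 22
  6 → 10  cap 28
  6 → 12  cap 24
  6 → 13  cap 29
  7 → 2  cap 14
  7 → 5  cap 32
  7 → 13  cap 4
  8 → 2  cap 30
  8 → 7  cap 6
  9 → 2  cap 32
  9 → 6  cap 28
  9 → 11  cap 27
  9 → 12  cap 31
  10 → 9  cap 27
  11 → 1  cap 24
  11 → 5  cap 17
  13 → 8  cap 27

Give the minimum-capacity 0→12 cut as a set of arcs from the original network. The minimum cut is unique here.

Min-cut arcs: {(0,4), (8,7), (10,9)} (total capacity 50)

augment #1: 0→4→12 push 17
augment #2: 0→8→2→10→9→12 push 27
augment #3: 0→8→7→5→6→12 push 4
augment #4: 0→3→13→8→7→5→6→12 push 2
max flow = 50; residual-reachable set from 0 gives S-side
cut edges (S→T): {(0,4), (8,7), (10,9)} total cap 50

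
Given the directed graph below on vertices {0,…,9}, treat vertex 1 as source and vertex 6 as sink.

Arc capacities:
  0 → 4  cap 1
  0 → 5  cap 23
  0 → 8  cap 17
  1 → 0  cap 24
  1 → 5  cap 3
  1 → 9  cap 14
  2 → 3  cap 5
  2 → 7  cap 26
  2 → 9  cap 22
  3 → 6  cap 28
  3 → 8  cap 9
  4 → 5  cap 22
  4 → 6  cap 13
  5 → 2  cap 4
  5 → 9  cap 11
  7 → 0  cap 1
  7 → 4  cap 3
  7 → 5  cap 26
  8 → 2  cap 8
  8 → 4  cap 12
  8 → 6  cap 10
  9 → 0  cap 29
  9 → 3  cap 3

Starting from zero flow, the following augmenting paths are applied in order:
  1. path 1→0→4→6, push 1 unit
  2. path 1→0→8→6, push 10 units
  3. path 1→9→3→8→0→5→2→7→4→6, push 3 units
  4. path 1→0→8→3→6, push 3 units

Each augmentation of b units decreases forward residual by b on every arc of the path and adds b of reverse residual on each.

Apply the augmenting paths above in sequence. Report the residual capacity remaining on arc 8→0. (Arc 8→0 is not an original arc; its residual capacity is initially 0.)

after path 1 (1→0→4→6, push 1): res(8,0)=0
after path 2 (1→0→8→6, push 10): res(8,0)=10
after path 3 (1→9→3→8→0→5→2→7→4→6, push 3): res(8,0)=7
after path 4 (1→0→8→3→6, push 3): res(8,0)=10

Residual capacity of (8,0): 10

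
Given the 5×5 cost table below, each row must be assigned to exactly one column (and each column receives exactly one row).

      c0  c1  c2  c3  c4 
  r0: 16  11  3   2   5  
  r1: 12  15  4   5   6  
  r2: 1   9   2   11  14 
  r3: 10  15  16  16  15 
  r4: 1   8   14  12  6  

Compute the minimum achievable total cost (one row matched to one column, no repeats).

Minimum assignment cost: 26

optimal assignment: row0→col3 (cost 2), row1→col4 (cost 6), row2→col2 (cost 2), row3→col1 (cost 15), row4→col0 (cost 1)
total = 2 + 6 + 2 + 15 + 1 = 26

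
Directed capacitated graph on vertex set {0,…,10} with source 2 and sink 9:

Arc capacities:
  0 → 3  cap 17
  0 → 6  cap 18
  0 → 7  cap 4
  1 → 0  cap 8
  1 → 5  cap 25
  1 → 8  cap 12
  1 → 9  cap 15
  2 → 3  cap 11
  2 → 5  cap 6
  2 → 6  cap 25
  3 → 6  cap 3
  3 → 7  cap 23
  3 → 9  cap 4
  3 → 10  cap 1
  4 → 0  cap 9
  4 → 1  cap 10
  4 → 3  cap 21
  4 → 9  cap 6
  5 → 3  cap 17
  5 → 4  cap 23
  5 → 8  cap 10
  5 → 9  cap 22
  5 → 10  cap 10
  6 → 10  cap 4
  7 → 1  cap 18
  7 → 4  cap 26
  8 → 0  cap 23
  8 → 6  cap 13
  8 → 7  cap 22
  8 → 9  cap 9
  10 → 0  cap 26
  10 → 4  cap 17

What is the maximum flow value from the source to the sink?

Maximum flow value: 21

augment #1: 2→3→9 bottleneck 4, total now 4
augment #2: 2→5→9 bottleneck 6, total now 10
augment #3: 2→3→7→1→9 bottleneck 7, total now 17
augment #4: 2→6→10→4→9 bottleneck 4, total now 21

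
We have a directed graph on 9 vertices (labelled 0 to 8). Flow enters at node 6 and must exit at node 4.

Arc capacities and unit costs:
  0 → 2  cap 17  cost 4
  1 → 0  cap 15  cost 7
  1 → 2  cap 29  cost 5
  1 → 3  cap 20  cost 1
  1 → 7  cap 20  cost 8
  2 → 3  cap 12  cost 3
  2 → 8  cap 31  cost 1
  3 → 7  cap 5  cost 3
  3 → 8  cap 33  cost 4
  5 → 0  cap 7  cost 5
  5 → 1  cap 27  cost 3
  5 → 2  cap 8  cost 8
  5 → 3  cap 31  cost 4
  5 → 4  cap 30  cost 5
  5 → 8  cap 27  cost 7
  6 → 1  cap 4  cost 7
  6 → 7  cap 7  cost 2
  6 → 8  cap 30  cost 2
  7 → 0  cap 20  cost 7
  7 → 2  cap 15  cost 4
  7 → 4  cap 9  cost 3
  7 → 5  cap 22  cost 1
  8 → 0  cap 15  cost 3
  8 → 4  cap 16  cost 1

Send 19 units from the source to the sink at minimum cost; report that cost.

Minimum cost for 19 units: 63

shortest-cost path #1: 6→8→4 push 16 @ unit cost 3 (adds 48)
shortest-cost path #2: 6→7→4 push 3 @ unit cost 5 (adds 15)
total cost = 63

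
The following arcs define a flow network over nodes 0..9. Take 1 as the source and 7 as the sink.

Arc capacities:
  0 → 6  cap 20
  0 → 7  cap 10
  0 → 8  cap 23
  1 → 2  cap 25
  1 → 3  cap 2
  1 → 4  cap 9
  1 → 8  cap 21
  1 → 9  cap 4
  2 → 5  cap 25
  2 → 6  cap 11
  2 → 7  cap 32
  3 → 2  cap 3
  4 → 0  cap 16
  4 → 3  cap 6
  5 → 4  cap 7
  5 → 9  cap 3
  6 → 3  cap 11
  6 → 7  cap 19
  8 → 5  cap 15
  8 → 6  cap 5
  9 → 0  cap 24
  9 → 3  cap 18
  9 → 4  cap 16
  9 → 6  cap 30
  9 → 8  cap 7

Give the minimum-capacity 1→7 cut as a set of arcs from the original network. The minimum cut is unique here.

augment #1: 1→2→7 push 25
augment #2: 1→3→2→7 push 2
augment #3: 1→4→0→7 push 9
augment #4: 1→8→6→7 push 5
augment #5: 1→9→0→7 push 1
augment #6: 1→9→6→7 push 3
augment #7: 1→8→5→9→6→7 push 3
augment #8: 1→8→5→4→0→6→7 push 7
max flow = 55; residual-reachable set from 1 gives S-side
cut edges (S→T): {(1,2), (1,3), (1,4), (1,9), (5,4), (5,9), (8,6)} total cap 55

Min-cut arcs: {(1,2), (1,3), (1,4), (1,9), (5,4), (5,9), (8,6)} (total capacity 55)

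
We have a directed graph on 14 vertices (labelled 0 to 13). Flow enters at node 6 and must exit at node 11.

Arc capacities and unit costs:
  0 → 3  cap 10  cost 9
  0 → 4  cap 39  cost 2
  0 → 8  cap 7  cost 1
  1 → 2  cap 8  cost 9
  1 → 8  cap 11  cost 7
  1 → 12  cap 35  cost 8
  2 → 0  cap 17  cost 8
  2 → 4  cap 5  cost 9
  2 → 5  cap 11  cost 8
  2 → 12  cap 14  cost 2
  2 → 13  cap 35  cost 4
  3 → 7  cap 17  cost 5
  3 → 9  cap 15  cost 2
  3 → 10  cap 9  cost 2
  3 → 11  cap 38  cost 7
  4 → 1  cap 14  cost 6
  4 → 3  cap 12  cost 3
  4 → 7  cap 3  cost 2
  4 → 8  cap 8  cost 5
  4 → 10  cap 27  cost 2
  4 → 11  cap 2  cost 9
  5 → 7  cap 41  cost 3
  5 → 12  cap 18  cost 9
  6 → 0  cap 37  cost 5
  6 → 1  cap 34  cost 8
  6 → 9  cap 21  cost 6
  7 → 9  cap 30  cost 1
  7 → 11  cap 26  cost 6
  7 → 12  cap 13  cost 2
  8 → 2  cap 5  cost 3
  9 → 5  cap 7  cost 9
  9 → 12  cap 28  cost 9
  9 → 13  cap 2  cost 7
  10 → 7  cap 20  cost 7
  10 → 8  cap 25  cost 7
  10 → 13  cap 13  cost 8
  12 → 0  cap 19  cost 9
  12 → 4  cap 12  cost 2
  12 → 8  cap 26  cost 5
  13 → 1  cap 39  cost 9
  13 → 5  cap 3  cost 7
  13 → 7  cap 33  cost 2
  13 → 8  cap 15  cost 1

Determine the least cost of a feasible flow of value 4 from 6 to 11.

Minimum cost for 4 units: 61

shortest-cost path #1: 6→0→4→7→11 push 3 @ unit cost 15 (adds 45)
shortest-cost path #2: 6→0→4→11 push 1 @ unit cost 16 (adds 16)
total cost = 61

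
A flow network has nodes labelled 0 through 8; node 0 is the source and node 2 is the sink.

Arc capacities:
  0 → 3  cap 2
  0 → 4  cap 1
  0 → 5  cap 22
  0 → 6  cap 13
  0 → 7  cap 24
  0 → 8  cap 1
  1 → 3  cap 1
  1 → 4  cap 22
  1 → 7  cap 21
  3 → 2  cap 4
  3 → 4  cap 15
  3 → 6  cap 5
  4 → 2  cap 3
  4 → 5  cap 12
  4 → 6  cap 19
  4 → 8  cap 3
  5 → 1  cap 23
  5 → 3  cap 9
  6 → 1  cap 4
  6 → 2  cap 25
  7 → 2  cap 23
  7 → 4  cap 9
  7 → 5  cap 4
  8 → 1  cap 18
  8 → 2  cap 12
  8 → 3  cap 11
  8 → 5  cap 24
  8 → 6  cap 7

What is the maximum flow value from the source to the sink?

Maximum flow value: 59

augment #1: 0→3→2 bottleneck 2, total now 2
augment #2: 0→4→2 bottleneck 1, total now 3
augment #3: 0→6→2 bottleneck 13, total now 16
augment #4: 0→7→2 bottleneck 23, total now 39
augment #5: 0→8→2 bottleneck 1, total now 40
augment #6: 0→5→3→2 bottleneck 2, total now 42
augment #7: 0→7→4→2 bottleneck 1, total now 43
augment #8: 0→5→1→4→2 bottleneck 1, total now 44
augment #9: 0→5→3→6→2 bottleneck 5, total now 49
augment #10: 0→5→1→4→6→2 bottleneck 7, total now 56
augment #11: 0→5→1→4→8→2 bottleneck 3, total now 59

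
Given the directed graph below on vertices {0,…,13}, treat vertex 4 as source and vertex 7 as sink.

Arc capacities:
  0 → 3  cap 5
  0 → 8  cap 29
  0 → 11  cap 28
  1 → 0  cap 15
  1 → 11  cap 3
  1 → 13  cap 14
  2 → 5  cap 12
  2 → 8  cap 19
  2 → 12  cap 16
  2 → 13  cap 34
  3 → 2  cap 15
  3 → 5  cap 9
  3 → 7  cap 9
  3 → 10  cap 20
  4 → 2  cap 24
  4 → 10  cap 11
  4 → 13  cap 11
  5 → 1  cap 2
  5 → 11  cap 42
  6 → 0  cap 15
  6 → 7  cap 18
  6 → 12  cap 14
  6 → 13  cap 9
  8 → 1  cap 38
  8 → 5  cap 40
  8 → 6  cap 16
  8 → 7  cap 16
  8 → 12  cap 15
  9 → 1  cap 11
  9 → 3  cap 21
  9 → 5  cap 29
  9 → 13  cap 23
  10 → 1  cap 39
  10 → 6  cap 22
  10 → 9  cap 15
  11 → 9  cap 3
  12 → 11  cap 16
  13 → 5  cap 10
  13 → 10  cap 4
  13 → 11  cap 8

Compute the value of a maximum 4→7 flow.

augment #1: 4→2→8→7 bottleneck 16, total now 16
augment #2: 4→10→6→7 bottleneck 11, total now 27
augment #3: 4→2→8→6→7 bottleneck 3, total now 30
augment #4: 4→13→10→6→7 bottleneck 4, total now 34
augment #5: 4→13→11→9→3→7 bottleneck 3, total now 37
augment #6: 4→2→5→1→0→3→7 bottleneck 2, total now 39

Maximum flow value: 39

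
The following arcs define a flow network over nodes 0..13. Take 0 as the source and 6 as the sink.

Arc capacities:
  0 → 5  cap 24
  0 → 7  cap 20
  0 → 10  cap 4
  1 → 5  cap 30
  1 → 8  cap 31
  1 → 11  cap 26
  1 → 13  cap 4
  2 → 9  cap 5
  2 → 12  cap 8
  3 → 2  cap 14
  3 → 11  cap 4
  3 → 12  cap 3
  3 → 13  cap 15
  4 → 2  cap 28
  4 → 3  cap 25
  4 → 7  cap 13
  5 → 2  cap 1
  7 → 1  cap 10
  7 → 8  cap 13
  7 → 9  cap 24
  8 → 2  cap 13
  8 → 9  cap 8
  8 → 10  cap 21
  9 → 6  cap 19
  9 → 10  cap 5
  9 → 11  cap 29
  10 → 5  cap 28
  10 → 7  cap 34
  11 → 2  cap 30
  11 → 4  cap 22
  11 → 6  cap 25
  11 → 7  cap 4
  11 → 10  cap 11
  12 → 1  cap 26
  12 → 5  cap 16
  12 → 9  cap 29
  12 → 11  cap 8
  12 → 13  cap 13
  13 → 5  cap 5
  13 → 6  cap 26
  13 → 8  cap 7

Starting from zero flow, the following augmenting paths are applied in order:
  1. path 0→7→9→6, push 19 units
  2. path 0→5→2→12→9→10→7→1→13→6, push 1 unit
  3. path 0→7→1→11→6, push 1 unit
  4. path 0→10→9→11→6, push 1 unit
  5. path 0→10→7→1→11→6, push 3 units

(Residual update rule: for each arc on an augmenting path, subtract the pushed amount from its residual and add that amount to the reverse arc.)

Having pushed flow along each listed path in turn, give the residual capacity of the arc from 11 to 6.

Residual capacity of (11,6): 20

after path 1 (0→7→9→6, push 19): res(11,6)=25
after path 2 (0→5→2→12→9→10→7→1→13→6, push 1): res(11,6)=25
after path 3 (0→7→1→11→6, push 1): res(11,6)=24
after path 4 (0→10→9→11→6, push 1): res(11,6)=23
after path 5 (0→10→7→1→11→6, push 3): res(11,6)=20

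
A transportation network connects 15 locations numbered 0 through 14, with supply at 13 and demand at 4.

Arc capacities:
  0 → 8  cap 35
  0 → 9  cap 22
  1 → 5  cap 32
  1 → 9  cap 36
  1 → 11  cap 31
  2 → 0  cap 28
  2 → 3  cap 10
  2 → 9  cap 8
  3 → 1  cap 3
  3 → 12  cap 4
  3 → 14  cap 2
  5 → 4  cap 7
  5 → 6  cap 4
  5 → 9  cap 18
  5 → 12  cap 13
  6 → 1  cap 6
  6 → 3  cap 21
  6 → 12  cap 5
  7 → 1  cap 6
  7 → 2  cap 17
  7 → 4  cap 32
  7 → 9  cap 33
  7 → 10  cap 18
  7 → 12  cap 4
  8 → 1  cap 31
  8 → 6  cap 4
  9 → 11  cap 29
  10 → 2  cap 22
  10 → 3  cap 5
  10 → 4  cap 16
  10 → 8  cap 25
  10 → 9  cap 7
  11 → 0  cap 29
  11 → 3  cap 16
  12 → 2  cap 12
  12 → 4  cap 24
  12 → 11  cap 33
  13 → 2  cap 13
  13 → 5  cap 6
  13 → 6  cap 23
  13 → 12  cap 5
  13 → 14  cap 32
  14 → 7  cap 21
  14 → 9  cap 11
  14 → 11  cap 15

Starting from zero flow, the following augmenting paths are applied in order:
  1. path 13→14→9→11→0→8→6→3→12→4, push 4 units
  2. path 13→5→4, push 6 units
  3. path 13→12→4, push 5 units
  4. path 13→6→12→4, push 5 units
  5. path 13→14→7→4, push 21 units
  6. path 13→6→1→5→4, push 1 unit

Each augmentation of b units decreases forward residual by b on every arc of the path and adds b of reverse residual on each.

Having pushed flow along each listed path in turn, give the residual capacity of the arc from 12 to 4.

after path 1 (13→14→9→11→0→8→6→3→12→4, push 4): res(12,4)=20
after path 2 (13→5→4, push 6): res(12,4)=20
after path 3 (13→12→4, push 5): res(12,4)=15
after path 4 (13→6→12→4, push 5): res(12,4)=10
after path 5 (13→14→7→4, push 21): res(12,4)=10
after path 6 (13→6→1→5→4, push 1): res(12,4)=10

Residual capacity of (12,4): 10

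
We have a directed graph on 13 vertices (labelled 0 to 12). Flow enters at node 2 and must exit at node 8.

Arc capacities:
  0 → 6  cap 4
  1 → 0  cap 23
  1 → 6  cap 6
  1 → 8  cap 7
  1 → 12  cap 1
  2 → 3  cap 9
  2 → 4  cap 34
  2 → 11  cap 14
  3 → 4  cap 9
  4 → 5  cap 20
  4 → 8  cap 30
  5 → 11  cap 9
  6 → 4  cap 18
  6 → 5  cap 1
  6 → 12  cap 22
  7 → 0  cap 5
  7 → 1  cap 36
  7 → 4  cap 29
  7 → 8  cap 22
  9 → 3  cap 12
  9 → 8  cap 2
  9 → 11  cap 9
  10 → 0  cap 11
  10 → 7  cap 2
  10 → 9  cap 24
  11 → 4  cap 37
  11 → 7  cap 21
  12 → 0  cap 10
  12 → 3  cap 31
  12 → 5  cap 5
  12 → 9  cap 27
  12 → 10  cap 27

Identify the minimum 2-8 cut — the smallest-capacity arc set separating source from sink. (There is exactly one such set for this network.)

augment #1: 2→4→8 push 30
augment #2: 2→11→7→8 push 14
augment #3: 2→4→5→11→7→8 push 4
augment #4: 2→3→4→5→11→7→8 push 3
max flow = 51; residual-reachable set from 2 gives S-side
cut edges (S→T): {(4,8), (11,7)} total cap 51

Min-cut arcs: {(4,8), (11,7)} (total capacity 51)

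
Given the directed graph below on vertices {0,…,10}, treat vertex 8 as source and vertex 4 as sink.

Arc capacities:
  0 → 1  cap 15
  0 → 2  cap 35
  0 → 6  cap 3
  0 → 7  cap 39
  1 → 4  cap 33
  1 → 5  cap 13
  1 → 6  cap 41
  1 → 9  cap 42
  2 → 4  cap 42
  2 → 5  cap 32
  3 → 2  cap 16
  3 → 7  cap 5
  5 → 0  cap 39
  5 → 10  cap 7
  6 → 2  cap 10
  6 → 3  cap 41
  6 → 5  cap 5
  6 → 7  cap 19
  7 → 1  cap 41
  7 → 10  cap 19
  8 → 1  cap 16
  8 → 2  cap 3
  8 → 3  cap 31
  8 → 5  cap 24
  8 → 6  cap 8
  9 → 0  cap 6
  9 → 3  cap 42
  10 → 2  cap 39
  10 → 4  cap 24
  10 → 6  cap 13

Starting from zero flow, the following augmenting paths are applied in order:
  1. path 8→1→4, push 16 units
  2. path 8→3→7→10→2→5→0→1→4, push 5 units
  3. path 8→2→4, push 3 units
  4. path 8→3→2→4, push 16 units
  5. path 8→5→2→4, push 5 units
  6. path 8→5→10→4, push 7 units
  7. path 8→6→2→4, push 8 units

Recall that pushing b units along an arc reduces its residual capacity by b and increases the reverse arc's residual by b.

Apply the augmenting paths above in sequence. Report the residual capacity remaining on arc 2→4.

after path 1 (8→1→4, push 16): res(2,4)=42
after path 2 (8→3→7→10→2→5→0→1→4, push 5): res(2,4)=42
after path 3 (8→2→4, push 3): res(2,4)=39
after path 4 (8→3→2→4, push 16): res(2,4)=23
after path 5 (8→5→2→4, push 5): res(2,4)=18
after path 6 (8→5→10→4, push 7): res(2,4)=18
after path 7 (8→6→2→4, push 8): res(2,4)=10

Residual capacity of (2,4): 10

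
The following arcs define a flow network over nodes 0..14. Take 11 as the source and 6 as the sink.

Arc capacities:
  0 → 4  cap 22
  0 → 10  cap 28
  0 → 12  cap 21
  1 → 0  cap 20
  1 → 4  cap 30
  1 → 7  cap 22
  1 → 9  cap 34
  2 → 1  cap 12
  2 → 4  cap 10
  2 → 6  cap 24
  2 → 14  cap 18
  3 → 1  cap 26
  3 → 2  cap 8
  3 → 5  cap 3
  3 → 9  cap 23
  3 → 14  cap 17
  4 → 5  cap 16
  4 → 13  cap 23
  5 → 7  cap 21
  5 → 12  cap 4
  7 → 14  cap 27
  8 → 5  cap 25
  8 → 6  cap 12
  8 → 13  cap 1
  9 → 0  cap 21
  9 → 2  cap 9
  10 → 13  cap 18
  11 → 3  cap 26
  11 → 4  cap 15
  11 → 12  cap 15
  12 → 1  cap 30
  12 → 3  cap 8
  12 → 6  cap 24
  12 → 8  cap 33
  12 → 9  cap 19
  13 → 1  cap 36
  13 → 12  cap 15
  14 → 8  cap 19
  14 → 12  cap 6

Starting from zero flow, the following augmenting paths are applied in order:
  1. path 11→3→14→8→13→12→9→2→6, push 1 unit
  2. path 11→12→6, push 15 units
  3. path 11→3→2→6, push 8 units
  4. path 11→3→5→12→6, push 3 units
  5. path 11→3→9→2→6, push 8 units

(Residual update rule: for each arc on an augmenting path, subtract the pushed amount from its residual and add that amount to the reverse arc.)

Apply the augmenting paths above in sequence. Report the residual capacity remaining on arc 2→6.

after path 1 (11→3→14→8→13→12→9→2→6, push 1): res(2,6)=23
after path 2 (11→12→6, push 15): res(2,6)=23
after path 3 (11→3→2→6, push 8): res(2,6)=15
after path 4 (11→3→5→12→6, push 3): res(2,6)=15
after path 5 (11→3→9→2→6, push 8): res(2,6)=7

Residual capacity of (2,6): 7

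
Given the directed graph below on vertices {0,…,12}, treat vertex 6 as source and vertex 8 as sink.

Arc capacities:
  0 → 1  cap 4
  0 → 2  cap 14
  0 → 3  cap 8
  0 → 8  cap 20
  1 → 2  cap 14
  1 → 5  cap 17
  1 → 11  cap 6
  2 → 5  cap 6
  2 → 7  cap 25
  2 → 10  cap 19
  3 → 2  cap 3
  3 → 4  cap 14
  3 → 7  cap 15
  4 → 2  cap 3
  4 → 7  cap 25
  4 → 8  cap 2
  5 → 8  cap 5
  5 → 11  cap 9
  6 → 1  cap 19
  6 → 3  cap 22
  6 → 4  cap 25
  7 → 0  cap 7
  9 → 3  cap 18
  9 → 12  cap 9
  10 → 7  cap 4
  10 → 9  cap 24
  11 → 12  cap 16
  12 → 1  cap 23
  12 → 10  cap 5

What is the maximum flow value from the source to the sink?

augment #1: 6→4→8 bottleneck 2, total now 2
augment #2: 6→1→5→8 bottleneck 5, total now 7
augment #3: 6→3→7→0→8 bottleneck 7, total now 14

Maximum flow value: 14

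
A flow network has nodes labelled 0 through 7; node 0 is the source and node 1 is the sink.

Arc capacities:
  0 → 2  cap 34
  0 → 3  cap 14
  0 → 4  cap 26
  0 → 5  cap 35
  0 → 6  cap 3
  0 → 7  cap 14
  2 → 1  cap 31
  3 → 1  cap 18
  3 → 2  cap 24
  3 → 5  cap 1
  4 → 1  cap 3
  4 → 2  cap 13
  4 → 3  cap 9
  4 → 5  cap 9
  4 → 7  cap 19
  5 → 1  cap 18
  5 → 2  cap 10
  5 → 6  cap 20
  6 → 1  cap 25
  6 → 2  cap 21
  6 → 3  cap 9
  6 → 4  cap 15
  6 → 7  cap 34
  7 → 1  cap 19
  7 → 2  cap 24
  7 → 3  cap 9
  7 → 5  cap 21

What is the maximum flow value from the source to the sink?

Maximum flow value: 112

augment #1: 0→2→1 bottleneck 31, total now 31
augment #2: 0→3→1 bottleneck 14, total now 45
augment #3: 0→4→1 bottleneck 3, total now 48
augment #4: 0→5→1 bottleneck 18, total now 66
augment #5: 0→6→1 bottleneck 3, total now 69
augment #6: 0→7→1 bottleneck 14, total now 83
augment #7: 0→4→3→1 bottleneck 4, total now 87
augment #8: 0→4→7→1 bottleneck 5, total now 92
augment #9: 0→5→6→1 bottleneck 17, total now 109
augment #10: 0→4→5→6→1 bottleneck 3, total now 112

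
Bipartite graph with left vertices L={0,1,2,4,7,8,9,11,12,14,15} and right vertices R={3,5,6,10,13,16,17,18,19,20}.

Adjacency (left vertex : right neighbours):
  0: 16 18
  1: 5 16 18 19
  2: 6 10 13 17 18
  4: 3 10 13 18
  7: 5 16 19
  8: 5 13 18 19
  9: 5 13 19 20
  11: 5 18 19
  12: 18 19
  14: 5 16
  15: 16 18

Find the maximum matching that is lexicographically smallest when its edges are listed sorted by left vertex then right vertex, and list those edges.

Lex-smallest maximum matching: {(0,16), (1,5), (2,6), (4,3), (7,19), (8,13), (9,20), (11,18)}

|M| = 8 (so the lex-smallest maximum matching has 8 edges)
process left vertices in ascending order; for each, take the smallest-labelled available neighbour that still permits 8 edges overall, or leave it unmatched if none does
lex-smallest matching: {0-16, 1-5, 2-6, 4-3, 7-19, 8-13, 9-20, 11-18}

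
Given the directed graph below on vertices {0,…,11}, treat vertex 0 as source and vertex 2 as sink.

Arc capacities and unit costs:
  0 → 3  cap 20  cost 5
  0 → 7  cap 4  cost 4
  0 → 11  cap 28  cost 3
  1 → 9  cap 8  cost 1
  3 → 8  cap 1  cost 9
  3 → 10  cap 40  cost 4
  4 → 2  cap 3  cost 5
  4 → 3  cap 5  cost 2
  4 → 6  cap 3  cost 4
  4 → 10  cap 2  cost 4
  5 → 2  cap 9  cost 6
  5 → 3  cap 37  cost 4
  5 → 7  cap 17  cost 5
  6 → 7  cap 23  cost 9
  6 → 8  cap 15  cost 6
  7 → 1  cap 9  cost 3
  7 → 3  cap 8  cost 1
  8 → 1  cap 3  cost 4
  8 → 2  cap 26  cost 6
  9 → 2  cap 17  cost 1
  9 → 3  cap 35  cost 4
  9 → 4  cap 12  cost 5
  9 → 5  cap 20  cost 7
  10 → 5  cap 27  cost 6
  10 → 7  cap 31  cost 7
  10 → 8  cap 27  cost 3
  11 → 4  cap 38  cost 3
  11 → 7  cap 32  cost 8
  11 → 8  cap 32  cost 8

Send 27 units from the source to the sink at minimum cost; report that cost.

Minimum cost for 27 units: 405

shortest-cost path #1: 0→7→1→9→2 push 4 @ unit cost 9 (adds 36)
shortest-cost path #2: 0→11→4→2 push 3 @ unit cost 11 (adds 33)
shortest-cost path #3: 0→11→7→1→9→2 push 4 @ unit cost 16 (adds 64)
shortest-cost path #4: 0→11→8→2 push 16 @ unit cost 17 (adds 272)
total cost = 405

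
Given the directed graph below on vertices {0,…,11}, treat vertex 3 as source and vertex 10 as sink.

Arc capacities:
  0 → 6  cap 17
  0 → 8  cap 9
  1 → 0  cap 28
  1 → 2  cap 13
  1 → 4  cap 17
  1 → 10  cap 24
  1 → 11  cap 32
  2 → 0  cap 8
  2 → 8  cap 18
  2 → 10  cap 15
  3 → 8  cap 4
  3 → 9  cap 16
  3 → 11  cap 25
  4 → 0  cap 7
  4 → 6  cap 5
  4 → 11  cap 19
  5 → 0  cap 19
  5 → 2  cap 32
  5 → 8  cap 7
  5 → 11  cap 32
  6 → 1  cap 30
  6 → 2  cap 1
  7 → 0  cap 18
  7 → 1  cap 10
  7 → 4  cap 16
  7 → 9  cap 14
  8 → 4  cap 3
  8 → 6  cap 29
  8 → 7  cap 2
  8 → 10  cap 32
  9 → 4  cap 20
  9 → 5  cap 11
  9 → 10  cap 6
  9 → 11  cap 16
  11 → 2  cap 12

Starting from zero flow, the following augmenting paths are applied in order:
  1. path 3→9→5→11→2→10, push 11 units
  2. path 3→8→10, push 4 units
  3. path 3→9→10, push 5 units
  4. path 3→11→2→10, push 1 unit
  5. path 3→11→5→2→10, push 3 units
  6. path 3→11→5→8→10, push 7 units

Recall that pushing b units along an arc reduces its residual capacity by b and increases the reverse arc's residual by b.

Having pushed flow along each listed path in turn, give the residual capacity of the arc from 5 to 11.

Residual capacity of (5,11): 31

after path 1 (3→9→5→11→2→10, push 11): res(5,11)=21
after path 2 (3→8→10, push 4): res(5,11)=21
after path 3 (3→9→10, push 5): res(5,11)=21
after path 4 (3→11→2→10, push 1): res(5,11)=21
after path 5 (3→11→5→2→10, push 3): res(5,11)=24
after path 6 (3→11→5→8→10, push 7): res(5,11)=31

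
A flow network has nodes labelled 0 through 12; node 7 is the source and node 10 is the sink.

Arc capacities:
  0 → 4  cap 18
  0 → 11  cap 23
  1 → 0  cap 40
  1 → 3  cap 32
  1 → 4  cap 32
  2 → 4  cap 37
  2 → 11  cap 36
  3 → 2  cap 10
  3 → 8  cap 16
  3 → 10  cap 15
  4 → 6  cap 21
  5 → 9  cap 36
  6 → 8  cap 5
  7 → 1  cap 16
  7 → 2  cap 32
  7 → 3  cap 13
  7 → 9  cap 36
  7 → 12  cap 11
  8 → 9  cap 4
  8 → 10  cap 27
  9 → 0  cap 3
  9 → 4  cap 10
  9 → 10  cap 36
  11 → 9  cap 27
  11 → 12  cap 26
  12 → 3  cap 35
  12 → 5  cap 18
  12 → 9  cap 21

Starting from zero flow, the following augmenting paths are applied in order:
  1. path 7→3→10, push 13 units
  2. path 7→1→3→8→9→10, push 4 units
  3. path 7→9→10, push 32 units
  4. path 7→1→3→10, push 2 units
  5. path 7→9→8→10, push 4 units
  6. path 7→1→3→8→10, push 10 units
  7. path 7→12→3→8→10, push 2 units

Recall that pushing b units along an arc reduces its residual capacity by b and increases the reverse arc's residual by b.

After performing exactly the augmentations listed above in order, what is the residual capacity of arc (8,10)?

Residual capacity of (8,10): 11

after path 1 (7→3→10, push 13): res(8,10)=27
after path 2 (7→1→3→8→9→10, push 4): res(8,10)=27
after path 3 (7→9→10, push 32): res(8,10)=27
after path 4 (7→1→3→10, push 2): res(8,10)=27
after path 5 (7→9→8→10, push 4): res(8,10)=23
after path 6 (7→1→3→8→10, push 10): res(8,10)=13
after path 7 (7→12→3→8→10, push 2): res(8,10)=11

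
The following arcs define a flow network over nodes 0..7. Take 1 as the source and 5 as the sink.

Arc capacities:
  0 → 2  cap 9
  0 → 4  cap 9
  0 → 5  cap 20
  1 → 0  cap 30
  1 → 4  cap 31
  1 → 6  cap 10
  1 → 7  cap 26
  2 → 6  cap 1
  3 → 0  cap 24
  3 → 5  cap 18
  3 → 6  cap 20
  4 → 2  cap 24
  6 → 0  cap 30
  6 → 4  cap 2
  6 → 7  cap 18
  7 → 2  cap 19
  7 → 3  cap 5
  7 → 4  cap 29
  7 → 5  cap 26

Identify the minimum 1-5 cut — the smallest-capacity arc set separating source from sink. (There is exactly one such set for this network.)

Min-cut arcs: {(0,5), (7,3), (7,5)} (total capacity 51)

augment #1: 1→0→5 push 20
augment #2: 1→7→5 push 26
augment #3: 1→6→7→3→5 push 5
max flow = 51; residual-reachable set from 1 gives S-side
cut edges (S→T): {(0,5), (7,3), (7,5)} total cap 51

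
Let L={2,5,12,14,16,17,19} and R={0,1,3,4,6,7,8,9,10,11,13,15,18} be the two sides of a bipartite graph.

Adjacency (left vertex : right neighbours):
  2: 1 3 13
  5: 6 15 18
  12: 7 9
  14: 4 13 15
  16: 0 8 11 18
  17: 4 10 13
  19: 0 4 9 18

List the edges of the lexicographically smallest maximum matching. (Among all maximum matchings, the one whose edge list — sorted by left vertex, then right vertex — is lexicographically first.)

|M| = 7 (so the lex-smallest maximum matching has 7 edges)
process left vertices in ascending order; for each, take the smallest-labelled available neighbour that still permits 7 edges overall, or leave it unmatched if none does
lex-smallest matching: {2-1, 5-6, 12-7, 14-4, 16-0, 17-10, 19-9}

Lex-smallest maximum matching: {(2,1), (5,6), (12,7), (14,4), (16,0), (17,10), (19,9)}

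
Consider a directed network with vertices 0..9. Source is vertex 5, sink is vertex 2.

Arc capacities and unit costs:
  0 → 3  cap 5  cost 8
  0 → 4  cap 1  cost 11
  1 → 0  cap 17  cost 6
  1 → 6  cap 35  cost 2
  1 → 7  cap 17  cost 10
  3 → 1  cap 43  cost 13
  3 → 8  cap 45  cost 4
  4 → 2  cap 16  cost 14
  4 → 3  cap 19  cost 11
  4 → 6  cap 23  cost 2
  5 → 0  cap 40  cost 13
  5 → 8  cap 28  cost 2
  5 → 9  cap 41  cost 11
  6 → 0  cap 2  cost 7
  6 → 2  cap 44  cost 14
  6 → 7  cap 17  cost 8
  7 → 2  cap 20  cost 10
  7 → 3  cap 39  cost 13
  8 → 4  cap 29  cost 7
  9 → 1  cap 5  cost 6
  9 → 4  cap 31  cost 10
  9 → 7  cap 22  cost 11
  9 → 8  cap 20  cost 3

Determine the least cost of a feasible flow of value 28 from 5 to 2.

Minimum cost for 28 units: 668

shortest-cost path #1: 5→8→4→2 push 16 @ unit cost 23 (adds 368)
shortest-cost path #2: 5→8→4→6→2 push 12 @ unit cost 25 (adds 300)
total cost = 668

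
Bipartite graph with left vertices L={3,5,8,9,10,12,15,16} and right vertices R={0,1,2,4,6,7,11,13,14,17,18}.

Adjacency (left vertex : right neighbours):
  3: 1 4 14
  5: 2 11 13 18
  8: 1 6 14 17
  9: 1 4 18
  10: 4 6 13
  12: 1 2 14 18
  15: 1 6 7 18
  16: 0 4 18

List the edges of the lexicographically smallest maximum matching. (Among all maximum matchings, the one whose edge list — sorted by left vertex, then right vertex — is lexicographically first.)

Lex-smallest maximum matching: {(3,1), (5,2), (8,6), (9,4), (10,13), (12,14), (15,7), (16,0)}

|M| = 8 (so the lex-smallest maximum matching has 8 edges)
process left vertices in ascending order; for each, take the smallest-labelled available neighbour that still permits 8 edges overall, or leave it unmatched if none does
lex-smallest matching: {3-1, 5-2, 8-6, 9-4, 10-13, 12-14, 15-7, 16-0}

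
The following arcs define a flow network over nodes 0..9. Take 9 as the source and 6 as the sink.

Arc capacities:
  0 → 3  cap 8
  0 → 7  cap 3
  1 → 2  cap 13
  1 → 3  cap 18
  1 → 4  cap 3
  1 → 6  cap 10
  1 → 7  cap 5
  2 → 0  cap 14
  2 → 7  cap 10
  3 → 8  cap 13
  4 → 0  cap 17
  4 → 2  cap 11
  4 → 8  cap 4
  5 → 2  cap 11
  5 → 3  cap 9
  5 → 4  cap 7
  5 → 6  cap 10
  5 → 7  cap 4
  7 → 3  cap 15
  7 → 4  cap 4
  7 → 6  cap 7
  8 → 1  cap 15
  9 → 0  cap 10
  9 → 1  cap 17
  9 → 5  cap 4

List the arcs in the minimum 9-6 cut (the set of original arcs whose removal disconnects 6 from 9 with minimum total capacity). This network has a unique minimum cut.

augment #1: 9→1→6 push 10
augment #2: 9→5→6 push 4
augment #3: 9→0→7→6 push 3
augment #4: 9→1→7→6 push 4
max flow = 21; residual-reachable set from 9 gives S-side
cut edges (S→T): {(1,6), (7,6), (9,5)} total cap 21

Min-cut arcs: {(1,6), (7,6), (9,5)} (total capacity 21)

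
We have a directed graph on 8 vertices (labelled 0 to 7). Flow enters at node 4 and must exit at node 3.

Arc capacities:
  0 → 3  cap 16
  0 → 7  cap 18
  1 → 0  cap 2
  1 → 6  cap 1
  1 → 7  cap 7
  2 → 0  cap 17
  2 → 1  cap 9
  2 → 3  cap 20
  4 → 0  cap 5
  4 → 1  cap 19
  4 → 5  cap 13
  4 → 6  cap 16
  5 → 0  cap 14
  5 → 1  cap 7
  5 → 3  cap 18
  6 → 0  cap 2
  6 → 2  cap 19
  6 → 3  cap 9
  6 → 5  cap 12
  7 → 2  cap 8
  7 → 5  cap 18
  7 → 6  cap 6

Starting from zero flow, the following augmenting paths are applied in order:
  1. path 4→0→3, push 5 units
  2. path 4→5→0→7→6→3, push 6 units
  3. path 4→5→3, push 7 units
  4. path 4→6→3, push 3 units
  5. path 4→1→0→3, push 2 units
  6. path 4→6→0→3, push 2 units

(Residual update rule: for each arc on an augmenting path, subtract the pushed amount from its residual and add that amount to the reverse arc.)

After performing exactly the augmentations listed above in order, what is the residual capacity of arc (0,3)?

Residual capacity of (0,3): 7

after path 1 (4→0→3, push 5): res(0,3)=11
after path 2 (4→5→0→7→6→3, push 6): res(0,3)=11
after path 3 (4→5→3, push 7): res(0,3)=11
after path 4 (4→6→3, push 3): res(0,3)=11
after path 5 (4→1→0→3, push 2): res(0,3)=9
after path 6 (4→6→0→3, push 2): res(0,3)=7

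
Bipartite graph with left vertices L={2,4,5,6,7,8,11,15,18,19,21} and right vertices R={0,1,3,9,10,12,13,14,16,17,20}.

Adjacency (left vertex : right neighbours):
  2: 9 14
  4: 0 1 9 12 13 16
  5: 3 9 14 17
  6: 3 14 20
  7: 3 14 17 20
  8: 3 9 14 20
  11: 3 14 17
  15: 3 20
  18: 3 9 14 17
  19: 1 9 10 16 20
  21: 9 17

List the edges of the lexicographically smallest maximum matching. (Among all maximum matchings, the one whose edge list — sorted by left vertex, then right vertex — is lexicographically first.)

|M| = 7 (so the lex-smallest maximum matching has 7 edges)
process left vertices in ascending order; for each, take the smallest-labelled available neighbour that still permits 7 edges overall, or leave it unmatched if none does
lex-smallest matching: {2-9, 4-0, 5-3, 6-14, 7-17, 8-20, 19-1}

Lex-smallest maximum matching: {(2,9), (4,0), (5,3), (6,14), (7,17), (8,20), (19,1)}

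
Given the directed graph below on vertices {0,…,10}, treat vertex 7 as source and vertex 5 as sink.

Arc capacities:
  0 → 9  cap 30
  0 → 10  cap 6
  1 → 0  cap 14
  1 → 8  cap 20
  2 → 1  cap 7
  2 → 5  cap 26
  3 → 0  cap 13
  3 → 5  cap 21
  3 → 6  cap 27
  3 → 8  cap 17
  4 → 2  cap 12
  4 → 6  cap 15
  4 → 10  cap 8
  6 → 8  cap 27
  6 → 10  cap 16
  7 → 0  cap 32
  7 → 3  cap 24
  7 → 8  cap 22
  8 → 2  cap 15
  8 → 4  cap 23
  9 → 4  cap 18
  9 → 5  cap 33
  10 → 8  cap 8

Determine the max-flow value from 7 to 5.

Maximum flow value: 77

augment #1: 7→3→5 bottleneck 21, total now 21
augment #2: 7→0→9→5 bottleneck 30, total now 51
augment #3: 7→8→2→5 bottleneck 15, total now 66
augment #4: 7→8→4→2→5 bottleneck 7, total now 73
augment #5: 7→3→8→4→2→5 bottleneck 3, total now 76
augment #6: 7→0→10→8→4→2→5 bottleneck 1, total now 77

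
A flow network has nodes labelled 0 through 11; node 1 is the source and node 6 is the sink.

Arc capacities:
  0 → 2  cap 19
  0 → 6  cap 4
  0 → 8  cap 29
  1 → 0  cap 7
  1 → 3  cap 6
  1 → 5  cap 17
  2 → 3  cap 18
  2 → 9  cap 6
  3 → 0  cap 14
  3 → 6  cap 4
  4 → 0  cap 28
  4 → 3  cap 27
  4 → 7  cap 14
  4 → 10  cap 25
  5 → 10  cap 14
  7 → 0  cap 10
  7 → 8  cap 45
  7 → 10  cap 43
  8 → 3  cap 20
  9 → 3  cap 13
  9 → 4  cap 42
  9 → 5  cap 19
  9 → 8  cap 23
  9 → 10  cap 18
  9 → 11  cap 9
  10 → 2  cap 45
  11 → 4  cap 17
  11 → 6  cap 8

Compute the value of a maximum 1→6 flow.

Maximum flow value: 14

augment #1: 1→0→6 bottleneck 4, total now 4
augment #2: 1→3→6 bottleneck 4, total now 8
augment #3: 1→0→2→9→11→6 bottleneck 3, total now 11
augment #4: 1→3→0→2→9→11→6 bottleneck 2, total now 13
augment #5: 1→5→10→2→9→11→6 bottleneck 1, total now 14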